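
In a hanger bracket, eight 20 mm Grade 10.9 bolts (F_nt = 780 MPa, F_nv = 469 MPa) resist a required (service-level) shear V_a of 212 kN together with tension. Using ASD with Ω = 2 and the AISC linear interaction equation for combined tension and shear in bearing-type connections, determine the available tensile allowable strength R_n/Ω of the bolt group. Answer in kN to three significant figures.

A_b = π·20²/4 = 314.2 mm²; f_rv = 212 × 1000 / (8 × 314.2) = 84.35 MPa.
F'_nt = 1.3 F_nt − (Ω F_nt / F_nv) f_rv = 1.3·780 − (2·780/469)·84.35 = 733.4 MPa, capped at F_nt → F'_nt = 733.4 MPa.
R_n = F'_nt · A_b · n = 733.4 × 314.2 × 8 / 1000 = 1843 kN.
Allowable strength R_n/Ω = 1843 / 2 = 922 kN.

922 kN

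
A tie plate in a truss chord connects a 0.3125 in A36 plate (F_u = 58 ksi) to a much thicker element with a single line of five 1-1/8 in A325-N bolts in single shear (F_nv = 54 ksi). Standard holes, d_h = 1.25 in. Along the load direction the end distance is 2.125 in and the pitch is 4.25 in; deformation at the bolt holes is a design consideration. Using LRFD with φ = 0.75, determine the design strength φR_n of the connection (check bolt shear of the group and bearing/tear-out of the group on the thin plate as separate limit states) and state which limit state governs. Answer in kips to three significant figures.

171 kips (bearing governs)

Bolt shear: A_b = π·1.125²/4 = 0.994 in²; R_n = 54 × 0.994 × 5 × 1 = 268.4 kips → 0.75 × 268.4 = 201 kips.
Bearing (1.2 l_c t F_u ≤ 2.4 d t F_u): upper limit = 2.4·1.125·0.3125·58 = 48.94 kips.
  Edge l_c = 2.125 − 1.25/2 = 1.5 → r_n = 32.62 kips; interior l_c = 4.25 − 1.25 = 3 → r_n = 48.94 kips.
  R_n,bearing = 1·32.62 + 4·48.94 = 228.4 kips → 0.75 × 228.4 = 171 kips.
Bearing governs: 171 kips.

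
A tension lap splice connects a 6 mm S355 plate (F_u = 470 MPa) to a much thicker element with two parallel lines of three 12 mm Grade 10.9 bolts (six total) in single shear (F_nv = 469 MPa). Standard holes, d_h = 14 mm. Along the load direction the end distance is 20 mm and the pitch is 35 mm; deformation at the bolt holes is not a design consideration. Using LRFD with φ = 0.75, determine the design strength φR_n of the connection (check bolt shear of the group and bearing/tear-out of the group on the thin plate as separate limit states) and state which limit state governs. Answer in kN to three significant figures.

Bolt shear: A_b = π·12²/4 = 113.1 mm²; R_n = 469 × 113.1 × 6 × 1 / 1000 = 318.3 kN → 0.75 × 318.3 = 239 kN.
Bearing (1.5 l_c t F_u ≤ 3.0 d t F_u): upper limit = 3.0·12·6·470 / 1000 = 101.5 kN.
  Edge l_c = 20 − 14/2 = 13 → r_n = 54.99 kN; interior l_c = 35 − 14 = 21 → r_n = 88.83 kN.
  R_n,bearing = 2·54.99 + 4·88.83 = 465.3 kN → 0.75 × 465.3 = 349 kN.
Bolt shear governs: 239 kN.

239 kN (bolt shear governs)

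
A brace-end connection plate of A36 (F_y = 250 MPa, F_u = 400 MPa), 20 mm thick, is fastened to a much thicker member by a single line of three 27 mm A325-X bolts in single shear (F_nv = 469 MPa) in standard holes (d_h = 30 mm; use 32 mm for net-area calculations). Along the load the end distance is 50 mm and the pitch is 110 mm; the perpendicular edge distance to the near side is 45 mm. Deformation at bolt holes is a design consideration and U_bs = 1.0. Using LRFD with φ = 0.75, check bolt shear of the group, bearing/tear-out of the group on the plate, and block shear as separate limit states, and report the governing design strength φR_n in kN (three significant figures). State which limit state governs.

604 kN (bolt shear governs)

Bolt shear: A_b = π·27²/4 = 572.6 mm²; R_n = 469 × 572.6 × 3 × 1 / 1000 = 805.6 kN → 0.75 × 805.6 = 604 kN.
Bearing: edge l_c = 35, r_n = 336 kN; interior l_c = 80, r_n = 518.4 kN; R_n = 336 + 2·518.4 = 1373 kN → 1030 kN.
Block shear: A_gv = 5400, A_nv = 3800, A_nt = 580 mm²; R_n = min(0.6F_uA_nv, 0.6F_yA_gv) + U_bs·F_u·A_nt = 1042 kN → 782 kN.
Bolt shear governs: 604 kN.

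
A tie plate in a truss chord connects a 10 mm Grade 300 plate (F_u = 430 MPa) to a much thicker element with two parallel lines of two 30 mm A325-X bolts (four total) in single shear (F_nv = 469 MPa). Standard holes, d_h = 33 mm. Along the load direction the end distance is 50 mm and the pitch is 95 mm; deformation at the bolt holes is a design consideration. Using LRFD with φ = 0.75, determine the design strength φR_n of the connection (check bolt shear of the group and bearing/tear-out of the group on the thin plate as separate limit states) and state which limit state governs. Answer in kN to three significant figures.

724 kN (bearing governs)

Bolt shear: A_b = π·30²/4 = 706.9 mm²; R_n = 469 × 706.9 × 4 × 1 / 1000 = 1326 kN → 0.75 × 1326 = 995 kN.
Bearing (1.2 l_c t F_u ≤ 2.4 d t F_u): upper limit = 2.4·30·10·430 / 1000 = 309.6 kN.
  Edge l_c = 50 − 33/2 = 33.5 → r_n = 172.9 kN; interior l_c = 95 − 33 = 62 → r_n = 309.6 kN.
  R_n,bearing = 2·172.9 + 2·309.6 = 964.9 kN → 0.75 × 964.9 = 724 kN.
Bearing governs: 724 kN.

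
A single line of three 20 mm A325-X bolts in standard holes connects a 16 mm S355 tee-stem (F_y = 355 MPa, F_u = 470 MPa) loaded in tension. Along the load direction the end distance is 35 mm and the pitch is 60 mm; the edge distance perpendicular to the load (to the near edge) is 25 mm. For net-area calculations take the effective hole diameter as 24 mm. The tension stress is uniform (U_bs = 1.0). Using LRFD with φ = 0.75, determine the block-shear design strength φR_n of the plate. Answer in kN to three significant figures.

Shear plane L_v = 35 + 2·60 = 155 mm; A_gv = 155 × 16 = 2480 mm².
A_nv = (155 − 2.5·24) × 16 = 1520 mm².
A_nt = (25 − 0.5·24) × 16 = 208 mm².
0.6 F_u A_nv = 428.6 kN; 0.6 F_y A_gv = 528.2 kN → shear rupture governs the shear term.
R_n = 428.6 + 1.0 × 470 × 208 / 1000 = 526.4 kN.
Design strength φR_n = 0.75 × 526.4 = 395 kN.

395 kN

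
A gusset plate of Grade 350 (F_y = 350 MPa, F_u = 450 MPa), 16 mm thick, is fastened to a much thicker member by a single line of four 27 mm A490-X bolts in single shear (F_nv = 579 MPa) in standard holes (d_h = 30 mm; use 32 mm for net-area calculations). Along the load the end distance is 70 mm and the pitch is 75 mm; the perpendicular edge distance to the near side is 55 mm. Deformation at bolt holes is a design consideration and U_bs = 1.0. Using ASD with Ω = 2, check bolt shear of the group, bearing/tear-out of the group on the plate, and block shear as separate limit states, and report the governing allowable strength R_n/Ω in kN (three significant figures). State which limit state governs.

536 kN (block shear governs)

Bolt shear: A_b = π·27²/4 = 572.6 mm²; R_n = 579 × 572.6 × 4 × 1 / 1000 = 1326 kN → 1326 / 2 = 663 kN.
Bearing: edge l_c = 55, r_n = 466.6 kN; interior l_c = 45, r_n = 388.8 kN; R_n = 466.6 + 3·388.8 = 1633 kN → 816 kN.
Block shear: A_gv = 4720, A_nv = 2928, A_nt = 624 mm²; R_n = min(0.6F_uA_nv, 0.6F_yA_gv) + U_bs·F_u·A_nt = 1071 kN → 536 kN.
Block shear governs: 536 kN.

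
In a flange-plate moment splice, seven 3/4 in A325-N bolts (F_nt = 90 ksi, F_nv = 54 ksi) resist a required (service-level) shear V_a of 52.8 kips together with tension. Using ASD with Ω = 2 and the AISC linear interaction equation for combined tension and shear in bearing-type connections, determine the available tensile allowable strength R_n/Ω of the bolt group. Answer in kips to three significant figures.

A_b = π·0.75²/4 = 0.4418 in²; f_rv = 52.8 / (7 × 0.4418) = 17.07 ksi.
F'_nt = 1.3 F_nt − (Ω F_nt / F_nv) f_rv = 1.3·90 − (2·90/54)·17.07 = 60.09 ksi, capped at F_nt → F'_nt = 60.09 ksi.
R_n = F'_nt · A_b · n = 60.09 × 0.4418 × 7 = 185.8 kips.
Allowable strength R_n/Ω = 185.8 / 2 = 92.9 kips.

92.9 kips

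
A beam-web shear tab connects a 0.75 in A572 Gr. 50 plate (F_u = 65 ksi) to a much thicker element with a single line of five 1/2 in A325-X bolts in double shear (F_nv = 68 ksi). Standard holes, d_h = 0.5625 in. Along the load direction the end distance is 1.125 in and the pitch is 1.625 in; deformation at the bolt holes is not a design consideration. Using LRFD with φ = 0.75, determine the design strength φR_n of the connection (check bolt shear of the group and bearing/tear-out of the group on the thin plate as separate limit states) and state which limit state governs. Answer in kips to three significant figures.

100 kips (bolt shear governs)

Bolt shear: A_b = π·0.5²/4 = 0.1963 in²; R_n = 68 × 0.1963 × 5 × 2 = 133.5 kips → 0.75 × 133.5 = 100 kips.
Bearing (1.5 l_c t F_u ≤ 3.0 d t F_u): upper limit = 3.0·0.5·0.75·65 = 73.12 kips.
  Edge l_c = 1.125 − 0.5625/2 = 0.8438 → r_n = 61.7 kips; interior l_c = 1.625 − 0.5625 = 1.062 → r_n = 73.12 kips.
  R_n,bearing = 1·61.7 + 4·73.12 = 354.2 kips → 0.75 × 354.2 = 266 kips.
Bolt shear governs: 100 kips.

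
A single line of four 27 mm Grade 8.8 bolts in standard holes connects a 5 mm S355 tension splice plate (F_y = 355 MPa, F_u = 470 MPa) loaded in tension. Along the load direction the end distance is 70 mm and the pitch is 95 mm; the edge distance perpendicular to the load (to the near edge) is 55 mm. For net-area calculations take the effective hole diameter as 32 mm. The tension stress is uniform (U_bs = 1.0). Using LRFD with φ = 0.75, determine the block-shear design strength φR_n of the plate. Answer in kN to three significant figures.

Shear plane L_v = 70 + 3·95 = 355 mm; A_gv = 355 × 5 = 1775 mm².
A_nv = (355 − 3.5·32) × 5 = 1215 mm².
A_nt = (55 − 0.5·32) × 5 = 195 mm².
0.6 F_u A_nv = 342.6 kN; 0.6 F_y A_gv = 378.1 kN → shear rupture governs the shear term.
R_n = 342.6 + 1.0 × 470 × 195 / 1000 = 434.3 kN.
Design strength φR_n = 0.75 × 434.3 = 326 kN.

326 kN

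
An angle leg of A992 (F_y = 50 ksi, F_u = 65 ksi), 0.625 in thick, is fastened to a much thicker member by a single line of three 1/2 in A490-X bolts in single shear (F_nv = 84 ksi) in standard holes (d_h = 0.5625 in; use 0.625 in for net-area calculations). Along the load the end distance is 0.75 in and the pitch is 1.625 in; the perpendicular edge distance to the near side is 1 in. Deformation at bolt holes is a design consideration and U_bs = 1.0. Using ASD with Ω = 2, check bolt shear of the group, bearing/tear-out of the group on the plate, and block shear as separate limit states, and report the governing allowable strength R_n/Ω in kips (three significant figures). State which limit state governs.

Bolt shear: A_b = π·0.5²/4 = 0.1963 in²; R_n = 84 × 0.1963 × 3 × 1 = 49.48 kips → 49.48 / 2 = 24.7 kips.
Bearing: edge l_c = 0.4688, r_n = 22.85 kips; interior l_c = 1.062, r_n = 48.75 kips; R_n = 22.85 + 2·48.75 = 120.4 kips → 60.2 kips.
Block shear: A_gv = 2.5, A_nv = 1.523, A_nt = 0.4297 in²; R_n = min(0.6F_uA_nv, 0.6F_yA_gv) + U_bs·F_u·A_nt = 87.34 kips → 43.7 kips.
Bolt shear governs: 24.7 kips.

24.7 kips (bolt shear governs)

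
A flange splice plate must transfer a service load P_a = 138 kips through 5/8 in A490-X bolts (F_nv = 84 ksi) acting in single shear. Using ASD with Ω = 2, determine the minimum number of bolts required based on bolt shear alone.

11 bolts

A_b = π·0.625²/4 = 0.3068 in².
Per-bolt allowable strength R_n/Ω = 84 × 0.3068 × 1 / 2 = 12.89 kips.
n ≥ 138 / 12.89 = 10.71 → use 11 bolts.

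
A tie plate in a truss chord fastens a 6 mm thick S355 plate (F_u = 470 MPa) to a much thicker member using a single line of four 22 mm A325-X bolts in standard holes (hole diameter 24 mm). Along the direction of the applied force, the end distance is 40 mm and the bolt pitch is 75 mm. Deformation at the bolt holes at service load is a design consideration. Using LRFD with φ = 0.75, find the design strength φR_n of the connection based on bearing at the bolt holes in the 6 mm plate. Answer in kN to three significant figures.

406 kN

Per bolt r_n = 1.2 l_c t F_u ≤ 2.4 d t F_u; upper limit = 2.4 × 22 × 6 × 470 / 1000 = 148.9 kN.
Edge bolt: l_c = 40 − 24/2 = 28 mm → 1.2 × 28 × 6 × 470 / 1000 = 94.75 → r_n = 94.75 kN.
Interior bolts: l_c = 75 − 24 = 51 mm → 1.2 × 51 × 6 × 470 / 1000 = 172.6 → r_n = 148.9 kN.
R_n = 1 × 94.75 + 3 × 148.9 = 541.4 kN.
Design strength φR_n = 0.75 × 541.4 = 406 kN.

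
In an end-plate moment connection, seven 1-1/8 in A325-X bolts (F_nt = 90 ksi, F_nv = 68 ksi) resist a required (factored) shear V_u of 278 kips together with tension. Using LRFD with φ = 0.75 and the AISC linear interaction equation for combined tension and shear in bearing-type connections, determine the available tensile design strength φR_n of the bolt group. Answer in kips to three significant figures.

A_b = π·1.125²/4 = 0.994 in²; f_rv = 278 / (7 × 0.994) = 39.95 ksi.
F'_nt = 1.3 F_nt − (F_nt / φF_nv) f_rv = 1.3·90 − (90/(0.75·68))·39.95 = 46.49 ksi, capped at F_nt → F'_nt = 46.49 ksi.
R_n = F'_nt · A_b · n = 46.49 × 0.994 × 7 = 323.5 kips.
Design strength φR_n = 0.75 × 323.5 = 243 kips.

243 kips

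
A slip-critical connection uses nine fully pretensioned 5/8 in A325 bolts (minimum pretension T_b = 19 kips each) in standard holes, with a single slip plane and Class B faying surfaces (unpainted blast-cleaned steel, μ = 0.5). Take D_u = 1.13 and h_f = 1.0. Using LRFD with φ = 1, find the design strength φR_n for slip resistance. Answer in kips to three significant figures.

96.6 kips

R_n = μ · D_u · h_f · T_b · n_s · n_b = 0.5 × 1.13 × 1.0 × 19 × 1 × 9 = 96.61 kips.
Design strength φR_n = 1 × 96.61 = 96.6 kips.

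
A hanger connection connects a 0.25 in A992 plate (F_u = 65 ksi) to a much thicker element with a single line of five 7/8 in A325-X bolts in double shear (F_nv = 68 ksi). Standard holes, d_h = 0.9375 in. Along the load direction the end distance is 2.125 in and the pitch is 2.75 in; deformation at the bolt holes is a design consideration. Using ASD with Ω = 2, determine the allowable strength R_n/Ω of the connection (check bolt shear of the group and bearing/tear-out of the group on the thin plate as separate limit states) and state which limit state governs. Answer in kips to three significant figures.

Bolt shear: A_b = π·0.875²/4 = 0.6013 in²; R_n = 68 × 0.6013 × 5 × 2 = 408.9 kips → 408.9 / 2 = 204 kips.
Bearing (1.2 l_c t F_u ≤ 2.4 d t F_u): upper limit = 2.4·0.875·0.25·65 = 34.12 kips.
  Edge l_c = 2.125 − 0.9375/2 = 1.656 → r_n = 32.3 kips; interior l_c = 2.75 − 0.9375 = 1.812 → r_n = 34.12 kips.
  R_n,bearing = 1·32.3 + 4·34.12 = 168.8 kips → 168.8 / 2 = 84.4 kips.
Bearing governs: 84.4 kips.

84.4 kips (bearing governs)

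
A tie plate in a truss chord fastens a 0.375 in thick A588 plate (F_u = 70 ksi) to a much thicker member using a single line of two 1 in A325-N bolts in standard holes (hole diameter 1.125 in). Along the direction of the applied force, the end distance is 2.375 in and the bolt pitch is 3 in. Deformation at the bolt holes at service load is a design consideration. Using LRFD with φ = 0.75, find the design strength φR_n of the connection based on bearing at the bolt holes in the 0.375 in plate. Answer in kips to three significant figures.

87.1 kips

Per bolt r_n = 1.2 l_c t F_u ≤ 2.4 d t F_u; upper limit = 2.4 × 1 × 0.375 × 70 = 63 kips.
Edge bolt: l_c = 2.375 − 1.125/2 = 1.812 in → 1.2 × 1.812 × 0.375 × 70 = 57.09 → r_n = 57.09 kips.
Interior bolts: l_c = 3 − 1.125 = 1.875 in → 1.2 × 1.875 × 0.375 × 70 = 59.06 → r_n = 59.06 kips.
R_n = 1 × 57.09 + 1 × 59.06 = 116.2 kips.
Design strength φR_n = 0.75 × 116.2 = 87.1 kips.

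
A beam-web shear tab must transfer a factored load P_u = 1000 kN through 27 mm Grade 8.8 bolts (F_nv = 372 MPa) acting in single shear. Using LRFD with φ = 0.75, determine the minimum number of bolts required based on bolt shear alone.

A_b = π·27²/4 = 572.6 mm².
Per-bolt design strength φR_n = 0.75 × 372 × 572.6 × 1 / 1000 = 159.7 kN.
n ≥ 1000 / 159.7 = 6.26 → use 7 bolts.

7 bolts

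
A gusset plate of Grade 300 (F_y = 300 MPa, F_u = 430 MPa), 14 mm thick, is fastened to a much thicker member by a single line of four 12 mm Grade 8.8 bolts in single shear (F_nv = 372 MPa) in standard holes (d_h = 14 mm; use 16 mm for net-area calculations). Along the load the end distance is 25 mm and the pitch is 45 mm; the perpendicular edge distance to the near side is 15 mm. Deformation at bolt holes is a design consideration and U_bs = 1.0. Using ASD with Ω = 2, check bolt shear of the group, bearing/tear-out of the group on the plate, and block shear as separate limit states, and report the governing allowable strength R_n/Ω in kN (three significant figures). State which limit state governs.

84.1 kN (bolt shear governs)

Bolt shear: A_b = π·12²/4 = 113.1 mm²; R_n = 372 × 113.1 × 4 × 1 / 1000 = 168.3 kN → 168.3 / 2 = 84.1 kN.
Bearing: edge l_c = 18, r_n = 130 kN; interior l_c = 31, r_n = 173.4 kN; R_n = 130 + 3·173.4 = 650.2 kN → 325 kN.
Block shear: A_gv = 2240, A_nv = 1456, A_nt = 98 mm²; R_n = min(0.6F_uA_nv, 0.6F_yA_gv) + U_bs·F_u·A_nt = 417.8 kN → 209 kN.
Bolt shear governs: 84.1 kN.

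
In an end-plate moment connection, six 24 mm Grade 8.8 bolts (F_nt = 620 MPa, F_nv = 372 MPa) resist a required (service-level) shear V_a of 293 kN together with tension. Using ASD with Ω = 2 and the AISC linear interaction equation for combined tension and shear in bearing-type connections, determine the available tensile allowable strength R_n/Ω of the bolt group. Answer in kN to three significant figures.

606 kN

A_b = π·24²/4 = 452.4 mm²; f_rv = 293 × 1000 / (6 × 452.4) = 107.9 MPa.
F'_nt = 1.3 F_nt − (Ω F_nt / F_nv) f_rv = 1.3·620 − (2·620/372)·107.9 = 446.2 MPa, capped at F_nt → F'_nt = 446.2 MPa.
R_n = F'_nt · A_b · n = 446.2 × 452.4 × 6 / 1000 = 1211 kN.
Allowable strength R_n/Ω = 1211 / 2 = 606 kN.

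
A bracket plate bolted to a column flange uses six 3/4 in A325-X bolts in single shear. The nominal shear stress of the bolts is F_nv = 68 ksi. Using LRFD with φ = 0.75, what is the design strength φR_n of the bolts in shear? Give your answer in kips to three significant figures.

135 kips

A_b = π × 0.75² / 4 = 0.4418 in².
R_n = F_nv · A_b · n · n_s = 68 × 0.4418 × 6 × 1 = 180.2 kips.
Design strength φR_n = 0.75 × 180.2 = 135 kips.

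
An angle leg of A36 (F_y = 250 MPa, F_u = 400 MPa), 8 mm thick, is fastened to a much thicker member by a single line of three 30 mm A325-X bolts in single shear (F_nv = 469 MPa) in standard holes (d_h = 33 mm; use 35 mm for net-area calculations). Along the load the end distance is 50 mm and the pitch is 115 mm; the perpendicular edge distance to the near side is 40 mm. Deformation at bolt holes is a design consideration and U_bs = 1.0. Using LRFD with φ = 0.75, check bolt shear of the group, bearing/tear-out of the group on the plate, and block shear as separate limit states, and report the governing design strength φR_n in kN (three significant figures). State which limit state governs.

Bolt shear: A_b = π·30²/4 = 706.9 mm²; R_n = 469 × 706.9 × 3 × 1 / 1000 = 994.5 kN → 0.75 × 994.5 = 746 kN.
Bearing: edge l_c = 33.5, r_n = 128.6 kN; interior l_c = 82, r_n = 230.4 kN; R_n = 128.6 + 2·230.4 = 589.4 kN → 442 kN.
Block shear: A_gv = 2240, A_nv = 1540, A_nt = 180 mm²; R_n = min(0.6F_uA_nv, 0.6F_yA_gv) + U_bs·F_u·A_nt = 408 kN → 306 kN.
Block shear governs: 306 kN.

306 kN (block shear governs)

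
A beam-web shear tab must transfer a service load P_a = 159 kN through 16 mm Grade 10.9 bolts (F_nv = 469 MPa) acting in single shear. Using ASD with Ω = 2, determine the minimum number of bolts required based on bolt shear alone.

4 bolts

A_b = π·16²/4 = 201.1 mm².
Per-bolt allowable strength R_n/Ω = 469 × 201.1 × 1 / 1000 / 2 = 47.15 kN.
n ≥ 159 / 47.15 = 3.372 → use 4 bolts.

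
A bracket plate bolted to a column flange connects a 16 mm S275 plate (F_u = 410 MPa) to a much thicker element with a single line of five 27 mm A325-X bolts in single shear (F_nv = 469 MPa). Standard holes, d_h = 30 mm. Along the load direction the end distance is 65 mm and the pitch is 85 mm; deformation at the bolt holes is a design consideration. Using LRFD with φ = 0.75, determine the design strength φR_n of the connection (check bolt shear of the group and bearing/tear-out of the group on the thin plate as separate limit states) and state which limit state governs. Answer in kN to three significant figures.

Bolt shear: A_b = π·27²/4 = 572.6 mm²; R_n = 469 × 572.6 × 5 × 1 / 1000 = 1343 kN → 0.75 × 1343 = 1010 kN.
Bearing (1.2 l_c t F_u ≤ 2.4 d t F_u): upper limit = 2.4·27·16·410 / 1000 = 425.1 kN.
  Edge l_c = 65 − 30/2 = 50 → r_n = 393.6 kN; interior l_c = 85 − 30 = 55 → r_n = 425.1 kN.
  R_n,bearing = 1·393.6 + 4·425.1 = 2094 kN → 0.75 × 2094 = 1570 kN.
Bolt shear governs: 1010 kN.

1010 kN (bolt shear governs)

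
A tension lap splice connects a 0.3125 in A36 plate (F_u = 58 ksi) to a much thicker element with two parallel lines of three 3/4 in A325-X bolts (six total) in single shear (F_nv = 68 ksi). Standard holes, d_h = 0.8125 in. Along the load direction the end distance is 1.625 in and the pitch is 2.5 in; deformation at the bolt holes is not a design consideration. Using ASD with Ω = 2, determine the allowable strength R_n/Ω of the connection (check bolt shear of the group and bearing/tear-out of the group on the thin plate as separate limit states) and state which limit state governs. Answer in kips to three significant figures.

Bolt shear: A_b = π·0.75²/4 = 0.4418 in²; R_n = 68 × 0.4418 × 6 × 1 = 180.2 kips → 180.2 / 2 = 90.1 kips.
Bearing (1.5 l_c t F_u ≤ 3.0 d t F_u): upper limit = 3.0·0.75·0.3125·58 = 40.78 kips.
  Edge l_c = 1.625 − 0.8125/2 = 1.219 → r_n = 33.13 kips; interior l_c = 2.5 − 0.8125 = 1.688 → r_n = 40.78 kips.
  R_n,bearing = 2·33.13 + 4·40.78 = 229.4 kips → 229.4 / 2 = 115 kips.
Bolt shear governs: 90.1 kips.

90.1 kips (bolt shear governs)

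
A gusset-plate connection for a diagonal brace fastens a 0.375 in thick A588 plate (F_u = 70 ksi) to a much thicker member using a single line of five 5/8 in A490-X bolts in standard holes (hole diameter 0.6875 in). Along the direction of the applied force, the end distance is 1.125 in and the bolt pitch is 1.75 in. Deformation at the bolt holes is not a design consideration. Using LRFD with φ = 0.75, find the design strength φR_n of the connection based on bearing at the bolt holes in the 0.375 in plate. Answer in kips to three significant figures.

149 kips

Per bolt r_n = 1.5 l_c t F_u ≤ 3.0 d t F_u; upper limit = 3.0 × 0.625 × 0.375 × 70 = 49.22 kips.
Edge bolt: l_c = 1.125 − 0.6875/2 = 0.7812 in → 1.5 × 0.7812 × 0.375 × 70 = 30.76 → r_n = 30.76 kips.
Interior bolts: l_c = 1.75 − 0.6875 = 1.062 in → 1.5 × 1.062 × 0.375 × 70 = 41.84 → r_n = 41.84 kips.
R_n = 1 × 30.76 + 4 × 41.84 = 198.1 kips.
Design strength φR_n = 0.75 × 198.1 = 149 kips.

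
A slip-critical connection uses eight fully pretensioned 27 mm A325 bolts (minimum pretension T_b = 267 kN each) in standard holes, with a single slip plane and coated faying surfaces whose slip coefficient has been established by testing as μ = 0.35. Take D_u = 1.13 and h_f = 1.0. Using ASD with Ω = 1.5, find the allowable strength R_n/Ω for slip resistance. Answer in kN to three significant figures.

R_n = μ · D_u · h_f · T_b · n_s · n_b = 0.35 × 1.13 × 1.0 × 267 × 1 × 8 = 844.8 kN.
Allowable strength R_n/Ω = 844.8 / 1.5 = 563 kN.

563 kN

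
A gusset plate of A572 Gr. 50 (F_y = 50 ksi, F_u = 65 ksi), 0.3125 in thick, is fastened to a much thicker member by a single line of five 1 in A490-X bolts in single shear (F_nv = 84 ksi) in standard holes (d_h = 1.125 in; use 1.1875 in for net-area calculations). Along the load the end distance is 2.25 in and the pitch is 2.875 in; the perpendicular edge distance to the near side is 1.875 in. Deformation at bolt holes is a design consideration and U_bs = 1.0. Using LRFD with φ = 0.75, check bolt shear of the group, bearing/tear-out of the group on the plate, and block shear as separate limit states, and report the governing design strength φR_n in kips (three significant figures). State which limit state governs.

96.4 kips (block shear governs)

Bolt shear: A_b = π·1²/4 = 0.7854 in²; R_n = 84 × 0.7854 × 5 × 1 = 329.9 kips → 0.75 × 329.9 = 247 kips.
Bearing: edge l_c = 1.688, r_n = 41.13 kips; interior l_c = 1.75, r_n = 42.66 kips; R_n = 41.13 + 4·42.66 = 211.8 kips → 159 kips.
Block shear: A_gv = 4.297, A_nv = 2.627, A_nt = 0.4004 in²; R_n = min(0.6F_uA_nv, 0.6F_yA_gv) + U_bs·F_u·A_nt = 128.5 kips → 96.4 kips.
Block shear governs: 96.4 kips.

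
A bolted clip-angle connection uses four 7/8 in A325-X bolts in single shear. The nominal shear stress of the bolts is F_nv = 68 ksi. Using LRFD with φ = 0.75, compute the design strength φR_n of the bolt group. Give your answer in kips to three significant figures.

123 kips

A_b = π × 0.875² / 4 = 0.6013 in².
R_n = F_nv · A_b · n · n_s = 68 × 0.6013 × 4 × 1 = 163.6 kips.
Design strength φR_n = 0.75 × 163.6 = 123 kips.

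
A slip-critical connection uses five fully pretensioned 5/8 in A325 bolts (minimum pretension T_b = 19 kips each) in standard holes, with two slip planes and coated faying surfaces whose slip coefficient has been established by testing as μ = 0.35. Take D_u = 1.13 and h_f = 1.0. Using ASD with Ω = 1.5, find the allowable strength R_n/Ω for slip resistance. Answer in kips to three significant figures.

R_n = μ · D_u · h_f · T_b · n_s · n_b = 0.35 × 1.13 × 1.0 × 19 × 2 × 5 = 75.14 kips.
Allowable strength R_n/Ω = 75.14 / 1.5 = 50.1 kips.

50.1 kips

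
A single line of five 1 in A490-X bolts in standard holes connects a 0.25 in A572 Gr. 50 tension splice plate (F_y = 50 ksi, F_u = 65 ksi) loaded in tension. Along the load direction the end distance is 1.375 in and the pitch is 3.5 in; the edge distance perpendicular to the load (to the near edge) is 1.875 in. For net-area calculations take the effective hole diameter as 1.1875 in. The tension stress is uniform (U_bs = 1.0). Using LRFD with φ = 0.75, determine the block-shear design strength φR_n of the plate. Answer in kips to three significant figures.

89 kips

Shear plane L_v = 1.375 + 4·3.5 = 15.38 in; A_gv = 15.38 × 0.25 = 3.844 in².
A_nv = (15.38 − 4.5·1.1875) × 0.25 = 2.508 in².
A_nt = (1.875 − 0.5·1.1875) × 0.25 = 0.3203 in².
0.6 F_u A_nv = 97.8 kips; 0.6 F_y A_gv = 115.3 kips → shear rupture governs the shear term.
R_n = 97.8 + 1.0 × 65 × 0.3203 = 118.6 kips.
Design strength φR_n = 0.75 × 118.6 = 89 kips.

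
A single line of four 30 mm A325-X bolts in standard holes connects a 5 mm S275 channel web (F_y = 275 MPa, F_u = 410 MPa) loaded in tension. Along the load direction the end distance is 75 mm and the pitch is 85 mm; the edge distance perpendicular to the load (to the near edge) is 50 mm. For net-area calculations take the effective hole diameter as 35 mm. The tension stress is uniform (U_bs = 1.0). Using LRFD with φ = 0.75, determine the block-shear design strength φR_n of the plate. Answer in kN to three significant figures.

241 kN

Shear plane L_v = 75 + 3·85 = 330 mm; A_gv = 330 × 5 = 1650 mm².
A_nv = (330 − 3.5·35) × 5 = 1038 mm².
A_nt = (50 − 0.5·35) × 5 = 162.5 mm².
0.6 F_u A_nv = 255.2 kN; 0.6 F_y A_gv = 272.2 kN → shear rupture governs the shear term.
R_n = 255.2 + 1.0 × 410 × 162.5 / 1000 = 321.9 kN.
Design strength φR_n = 0.75 × 321.9 = 241 kN.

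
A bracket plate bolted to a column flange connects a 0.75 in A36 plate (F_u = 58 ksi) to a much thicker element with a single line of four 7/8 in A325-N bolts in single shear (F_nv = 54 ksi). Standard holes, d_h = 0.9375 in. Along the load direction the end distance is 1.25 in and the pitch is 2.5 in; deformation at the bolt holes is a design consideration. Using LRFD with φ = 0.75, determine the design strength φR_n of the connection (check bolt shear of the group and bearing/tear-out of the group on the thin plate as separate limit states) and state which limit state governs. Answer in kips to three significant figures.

Bolt shear: A_b = π·0.875²/4 = 0.6013 in²; R_n = 54 × 0.6013 × 4 × 1 = 129.9 kips → 0.75 × 129.9 = 97.4 kips.
Bearing (1.2 l_c t F_u ≤ 2.4 d t F_u): upper limit = 2.4·0.875·0.75·58 = 91.35 kips.
  Edge l_c = 1.25 − 0.9375/2 = 0.7812 → r_n = 40.78 kips; interior l_c = 2.5 − 0.9375 = 1.562 → r_n = 81.56 kips.
  R_n,bearing = 1·40.78 + 3·81.56 = 285.5 kips → 0.75 × 285.5 = 214 kips.
Bolt shear governs: 97.4 kips.

97.4 kips (bolt shear governs)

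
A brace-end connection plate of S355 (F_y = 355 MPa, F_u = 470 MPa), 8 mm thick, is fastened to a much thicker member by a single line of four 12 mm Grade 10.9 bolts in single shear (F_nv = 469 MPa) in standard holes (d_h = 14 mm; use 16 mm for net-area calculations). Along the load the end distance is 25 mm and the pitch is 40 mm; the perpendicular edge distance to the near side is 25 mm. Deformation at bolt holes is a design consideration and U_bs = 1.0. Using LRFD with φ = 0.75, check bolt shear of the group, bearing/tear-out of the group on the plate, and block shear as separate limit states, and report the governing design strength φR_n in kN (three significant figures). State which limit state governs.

159 kN (bolt shear governs)

Bolt shear: A_b = π·12²/4 = 113.1 mm²; R_n = 469 × 113.1 × 4 × 1 / 1000 = 212.2 kN → 0.75 × 212.2 = 159 kN.
Bearing: edge l_c = 18, r_n = 81.22 kN; interior l_c = 26, r_n = 108.3 kN; R_n = 81.22 + 3·108.3 = 406.1 kN → 305 kN.
Block shear: A_gv = 1160, A_nv = 712, A_nt = 136 mm²; R_n = min(0.6F_uA_nv, 0.6F_yA_gv) + U_bs·F_u·A_nt = 264.7 kN → 199 kN.
Bolt shear governs: 159 kN.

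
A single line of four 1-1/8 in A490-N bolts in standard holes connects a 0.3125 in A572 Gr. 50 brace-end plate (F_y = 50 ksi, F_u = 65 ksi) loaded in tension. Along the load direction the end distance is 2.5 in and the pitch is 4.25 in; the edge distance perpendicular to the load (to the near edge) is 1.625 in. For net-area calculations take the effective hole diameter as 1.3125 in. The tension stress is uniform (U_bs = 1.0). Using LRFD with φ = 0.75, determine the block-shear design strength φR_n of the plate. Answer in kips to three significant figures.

Shear plane L_v = 2.5 + 3·4.25 = 15.25 in; A_gv = 15.25 × 0.3125 = 4.766 in².
A_nv = (15.25 − 3.5·1.3125) × 0.3125 = 3.33 in².
A_nt = (1.625 − 0.5·1.3125) × 0.3125 = 0.3027 in².
0.6 F_u A_nv = 129.9 kips; 0.6 F_y A_gv = 143 kips → shear rupture governs the shear term.
R_n = 129.9 + 1.0 × 65 × 0.3027 = 149.6 kips.
Design strength φR_n = 0.75 × 149.6 = 112 kips.

112 kips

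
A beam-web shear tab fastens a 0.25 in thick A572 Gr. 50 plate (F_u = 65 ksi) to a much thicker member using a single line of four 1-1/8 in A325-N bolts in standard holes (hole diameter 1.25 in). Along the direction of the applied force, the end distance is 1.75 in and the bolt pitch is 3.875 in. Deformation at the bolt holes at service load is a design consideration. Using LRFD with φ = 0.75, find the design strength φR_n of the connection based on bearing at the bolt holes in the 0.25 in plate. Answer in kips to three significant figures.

Per bolt r_n = 1.2 l_c t F_u ≤ 2.4 d t F_u; upper limit = 2.4 × 1.125 × 0.25 × 65 = 43.87 kips.
Edge bolt: l_c = 1.75 − 1.25/2 = 1.125 in → 1.2 × 1.125 × 0.25 × 65 = 21.94 → r_n = 21.94 kips.
Interior bolts: l_c = 3.875 − 1.25 = 2.625 in → 1.2 × 2.625 × 0.25 × 65 = 51.19 → r_n = 43.87 kips.
R_n = 1 × 21.94 + 3 × 43.87 = 153.6 kips.
Design strength φR_n = 0.75 × 153.6 = 115 kips.

115 kips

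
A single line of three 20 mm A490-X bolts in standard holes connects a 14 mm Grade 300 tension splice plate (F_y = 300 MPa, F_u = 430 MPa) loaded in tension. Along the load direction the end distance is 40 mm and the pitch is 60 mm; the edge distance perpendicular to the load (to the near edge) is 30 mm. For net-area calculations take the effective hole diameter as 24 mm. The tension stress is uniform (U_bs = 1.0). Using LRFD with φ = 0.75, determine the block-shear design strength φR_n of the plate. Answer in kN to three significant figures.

Shear plane L_v = 40 + 2·60 = 160 mm; A_gv = 160 × 14 = 2240 mm².
A_nv = (160 − 2.5·24) × 14 = 1400 mm².
A_nt = (30 − 0.5·24) × 14 = 252 mm².
0.6 F_u A_nv = 361.2 kN; 0.6 F_y A_gv = 403.2 kN → shear rupture governs the shear term.
R_n = 361.2 + 1.0 × 430 × 252 / 1000 = 469.6 kN.
Design strength φR_n = 0.75 × 469.6 = 352 kN.

352 kN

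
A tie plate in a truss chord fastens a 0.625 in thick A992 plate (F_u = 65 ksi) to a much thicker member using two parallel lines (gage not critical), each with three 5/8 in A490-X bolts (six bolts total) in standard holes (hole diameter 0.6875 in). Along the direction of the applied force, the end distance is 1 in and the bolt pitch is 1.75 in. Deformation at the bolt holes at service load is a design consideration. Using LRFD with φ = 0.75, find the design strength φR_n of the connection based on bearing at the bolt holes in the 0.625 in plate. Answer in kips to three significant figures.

Per bolt r_n = 1.2 l_c t F_u ≤ 2.4 d t F_u; upper limit = 2.4 × 0.625 × 0.625 × 65 = 60.94 kips.
Edge bolt: l_c = 1 − 0.6875/2 = 0.6562 in → 1.2 × 0.6562 × 0.625 × 65 = 31.99 → r_n = 31.99 kips.
Interior bolts: l_c = 1.75 − 0.6875 = 1.062 in → 1.2 × 1.062 × 0.625 × 65 = 51.8 → r_n = 51.8 kips.
R_n = 2 × 31.99 + 4 × 51.8 = 271.2 kips.
Design strength φR_n = 0.75 × 271.2 = 203 kips.

203 kips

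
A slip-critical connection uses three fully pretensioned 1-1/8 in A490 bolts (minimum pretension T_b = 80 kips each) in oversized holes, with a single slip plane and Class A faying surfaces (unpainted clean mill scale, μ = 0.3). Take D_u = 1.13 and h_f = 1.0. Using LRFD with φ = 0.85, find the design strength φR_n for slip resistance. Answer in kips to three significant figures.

69.2 kips

R_n = μ · D_u · h_f · T_b · n_s · n_b = 0.3 × 1.13 × 1.0 × 80 × 1 × 3 = 81.36 kips.
Design strength φR_n = 0.85 × 81.36 = 69.2 kips.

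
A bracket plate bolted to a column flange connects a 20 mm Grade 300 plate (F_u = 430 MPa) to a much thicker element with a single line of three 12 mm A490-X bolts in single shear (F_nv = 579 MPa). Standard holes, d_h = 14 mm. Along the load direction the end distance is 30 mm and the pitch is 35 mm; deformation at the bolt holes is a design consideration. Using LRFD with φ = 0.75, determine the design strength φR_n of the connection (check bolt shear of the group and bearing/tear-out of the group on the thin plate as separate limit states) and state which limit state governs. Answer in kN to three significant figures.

147 kN (bolt shear governs)

Bolt shear: A_b = π·12²/4 = 113.1 mm²; R_n = 579 × 113.1 × 3 × 1 / 1000 = 196.5 kN → 0.75 × 196.5 = 147 kN.
Bearing (1.2 l_c t F_u ≤ 2.4 d t F_u): upper limit = 2.4·12·20·430 / 1000 = 247.7 kN.
  Edge l_c = 30 − 14/2 = 23 → r_n = 237.4 kN; interior l_c = 35 − 14 = 21 → r_n = 216.7 kN.
  R_n,bearing = 1·237.4 + 2·216.7 = 670.8 kN → 0.75 × 670.8 = 503 kN.
Bolt shear governs: 147 kN.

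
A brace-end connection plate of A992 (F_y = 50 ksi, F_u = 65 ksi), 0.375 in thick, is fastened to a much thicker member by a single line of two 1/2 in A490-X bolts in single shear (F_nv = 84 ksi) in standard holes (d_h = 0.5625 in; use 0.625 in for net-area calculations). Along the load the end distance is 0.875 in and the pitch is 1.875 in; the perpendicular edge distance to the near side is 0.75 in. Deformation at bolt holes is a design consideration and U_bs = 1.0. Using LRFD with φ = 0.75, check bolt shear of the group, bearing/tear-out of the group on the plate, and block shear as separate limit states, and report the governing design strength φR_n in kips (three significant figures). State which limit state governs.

Bolt shear: A_b = π·0.5²/4 = 0.1963 in²; R_n = 84 × 0.1963 × 2 × 1 = 32.99 kips → 0.75 × 32.99 = 24.7 kips.
Bearing: edge l_c = 0.5938, r_n = 17.37 kips; interior l_c = 1.312, r_n = 29.25 kips; R_n = 17.37 + 1·29.25 = 46.62 kips → 35 kips.
Block shear: A_gv = 1.031, A_nv = 0.6797, A_nt = 0.1641 in²; R_n = min(0.6F_uA_nv, 0.6F_yA_gv) + U_bs·F_u·A_nt = 37.17 kips → 27.9 kips.
Bolt shear governs: 24.7 kips.

24.7 kips (bolt shear governs)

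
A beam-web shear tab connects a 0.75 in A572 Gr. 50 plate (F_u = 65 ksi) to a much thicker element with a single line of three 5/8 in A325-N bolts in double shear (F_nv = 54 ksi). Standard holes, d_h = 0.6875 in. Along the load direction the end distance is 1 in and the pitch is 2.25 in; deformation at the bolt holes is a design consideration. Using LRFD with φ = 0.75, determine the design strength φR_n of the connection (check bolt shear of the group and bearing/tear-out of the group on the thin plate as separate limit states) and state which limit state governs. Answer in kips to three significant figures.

74.6 kips (bolt shear governs)

Bolt shear: A_b = π·0.625²/4 = 0.3068 in²; R_n = 54 × 0.3068 × 3 × 2 = 99.4 kips → 0.75 × 99.4 = 74.6 kips.
Bearing (1.2 l_c t F_u ≤ 2.4 d t F_u): upper limit = 2.4·0.625·0.75·65 = 73.12 kips.
  Edge l_c = 1 − 0.6875/2 = 0.6562 → r_n = 38.39 kips; interior l_c = 2.25 − 0.6875 = 1.562 → r_n = 73.12 kips.
  R_n,bearing = 1·38.39 + 2·73.12 = 184.6 kips → 0.75 × 184.6 = 138 kips.
Bolt shear governs: 74.6 kips.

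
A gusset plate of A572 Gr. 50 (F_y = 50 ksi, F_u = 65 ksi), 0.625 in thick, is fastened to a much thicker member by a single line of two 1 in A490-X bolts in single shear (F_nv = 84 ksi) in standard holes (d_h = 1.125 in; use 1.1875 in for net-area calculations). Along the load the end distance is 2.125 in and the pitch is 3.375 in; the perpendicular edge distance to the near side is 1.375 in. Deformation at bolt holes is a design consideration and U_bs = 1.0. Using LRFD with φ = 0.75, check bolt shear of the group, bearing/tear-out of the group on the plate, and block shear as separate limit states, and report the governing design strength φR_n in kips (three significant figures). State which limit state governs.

91.8 kips (block shear governs)

Bolt shear: A_b = π·1²/4 = 0.7854 in²; R_n = 84 × 0.7854 × 2 × 1 = 131.9 kips → 0.75 × 131.9 = 99 kips.
Bearing: edge l_c = 1.562, r_n = 76.17 kips; interior l_c = 2.25, r_n = 97.5 kips; R_n = 76.17 + 1·97.5 = 173.7 kips → 130 kips.
Block shear: A_gv = 3.438, A_nv = 2.324, A_nt = 0.4883 in²; R_n = min(0.6F_uA_nv, 0.6F_yA_gv) + U_bs·F_u·A_nt = 122.4 kips → 91.8 kips.
Block shear governs: 91.8 kips.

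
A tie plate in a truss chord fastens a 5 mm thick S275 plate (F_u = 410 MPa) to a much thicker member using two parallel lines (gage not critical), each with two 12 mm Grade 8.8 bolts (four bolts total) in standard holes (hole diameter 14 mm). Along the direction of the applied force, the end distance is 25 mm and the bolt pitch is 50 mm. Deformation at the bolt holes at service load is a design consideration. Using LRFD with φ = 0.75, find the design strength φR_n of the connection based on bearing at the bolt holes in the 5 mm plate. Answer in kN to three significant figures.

155 kN

Per bolt r_n = 1.2 l_c t F_u ≤ 2.4 d t F_u; upper limit = 2.4 × 12 × 5 × 410 / 1000 = 59.04 kN.
Edge bolt: l_c = 25 − 14/2 = 18 mm → 1.2 × 18 × 5 × 410 / 1000 = 44.28 → r_n = 44.28 kN.
Interior bolts: l_c = 50 − 14 = 36 mm → 1.2 × 36 × 5 × 410 / 1000 = 88.56 → r_n = 59.04 kN.
R_n = 2 × 44.28 + 2 × 59.04 = 206.6 kN.
Design strength φR_n = 0.75 × 206.6 = 155 kN.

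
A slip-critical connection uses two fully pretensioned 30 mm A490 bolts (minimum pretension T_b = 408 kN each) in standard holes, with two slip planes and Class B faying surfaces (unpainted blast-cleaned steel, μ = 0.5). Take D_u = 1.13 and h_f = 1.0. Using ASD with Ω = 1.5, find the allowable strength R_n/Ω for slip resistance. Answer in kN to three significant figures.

615 kN

R_n = μ · D_u · h_f · T_b · n_s · n_b = 0.5 × 1.13 × 1.0 × 408 × 2 × 2 = 922.1 kN.
Allowable strength R_n/Ω = 922.1 / 1.5 = 615 kN.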